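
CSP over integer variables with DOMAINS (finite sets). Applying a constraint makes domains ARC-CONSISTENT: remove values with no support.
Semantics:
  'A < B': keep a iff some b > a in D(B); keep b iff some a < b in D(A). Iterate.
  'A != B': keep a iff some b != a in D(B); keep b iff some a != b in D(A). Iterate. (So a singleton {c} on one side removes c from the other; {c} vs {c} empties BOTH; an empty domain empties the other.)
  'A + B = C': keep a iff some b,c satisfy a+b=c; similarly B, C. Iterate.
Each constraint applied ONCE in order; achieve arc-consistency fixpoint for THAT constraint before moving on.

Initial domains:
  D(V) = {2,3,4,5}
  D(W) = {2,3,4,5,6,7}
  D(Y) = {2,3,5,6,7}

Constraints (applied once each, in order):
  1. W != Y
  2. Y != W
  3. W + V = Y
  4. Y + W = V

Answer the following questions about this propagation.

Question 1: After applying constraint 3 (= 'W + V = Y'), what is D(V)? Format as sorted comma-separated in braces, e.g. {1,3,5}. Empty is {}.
Answer: {2,3,4,5}

Derivation:
Constraint 1 (W != Y) on D(W)={2,3,4,5,6,7} D(Y)={2,3,5,6,7}: no change
Constraint 2 (Y != W) on D(Y)={2,3,5,6,7} D(W)={2,3,4,5,6,7}: no change
Constraint 3 (W + V = Y) on D(W)={2,3,4,5,6,7} D(V)={2,3,4,5} D(Y)={2,3,5,6,7}: W {2,3,4,5,6,7}->{2,3,4,5}; Y {2,3,5,6,7}->{5,6,7}
So after constraint 3: D(V) = {2,3,4,5}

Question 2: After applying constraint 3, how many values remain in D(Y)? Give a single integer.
Constraint 1 (W != Y) on D(W)={2,3,4,5,6,7} D(Y)={2,3,5,6,7}: no change
Constraint 2 (Y != W) on D(Y)={2,3,5,6,7} D(W)={2,3,4,5,6,7}: no change
Constraint 3 (W + V = Y) on D(W)={2,3,4,5,6,7} D(V)={2,3,4,5} D(Y)={2,3,5,6,7}: W {2,3,4,5,6,7}->{2,3,4,5}; Y {2,3,5,6,7}->{5,6,7}
So after constraint 3: D(Y)={5,6,7}, size = 3

Answer: 3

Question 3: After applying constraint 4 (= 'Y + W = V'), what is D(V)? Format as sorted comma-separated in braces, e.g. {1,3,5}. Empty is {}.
Answer: {}

Derivation:
Constraint 1 (W != Y) on D(W)={2,3,4,5,6,7} D(Y)={2,3,5,6,7}: no change
Constraint 2 (Y != W) on D(Y)={2,3,5,6,7} D(W)={2,3,4,5,6,7}: no change
Constraint 3 (W + V = Y) on D(W)={2,3,4,5,6,7} D(V)={2,3,4,5} D(Y)={2,3,5,6,7}: W {2,3,4,5,6,7}->{2,3,4,5}; Y {2,3,5,6,7}->{5,6,7}
Constraint 4 (Y + W = V) on D(Y)={5,6,7} D(W)={2,3,4,5} D(V)={2,3,4,5}: Y {5,6,7}->{}; W {2,3,4,5}->{}; V {2,3,4,5}->{}
So after constraint 4: D(V) = {}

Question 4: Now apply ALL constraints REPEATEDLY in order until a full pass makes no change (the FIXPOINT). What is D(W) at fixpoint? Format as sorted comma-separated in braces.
Answer: {}

Derivation:
pass 0 (initial): D(W)={2,3,4,5,6,7}
pass 1: V {2,3,4,5}->{}; W {2,3,4,5,6,7}->{}; Y {2,3,5,6,7}->{}
pass 2: no change
Fixpoint after 2 passes: D(W) = {}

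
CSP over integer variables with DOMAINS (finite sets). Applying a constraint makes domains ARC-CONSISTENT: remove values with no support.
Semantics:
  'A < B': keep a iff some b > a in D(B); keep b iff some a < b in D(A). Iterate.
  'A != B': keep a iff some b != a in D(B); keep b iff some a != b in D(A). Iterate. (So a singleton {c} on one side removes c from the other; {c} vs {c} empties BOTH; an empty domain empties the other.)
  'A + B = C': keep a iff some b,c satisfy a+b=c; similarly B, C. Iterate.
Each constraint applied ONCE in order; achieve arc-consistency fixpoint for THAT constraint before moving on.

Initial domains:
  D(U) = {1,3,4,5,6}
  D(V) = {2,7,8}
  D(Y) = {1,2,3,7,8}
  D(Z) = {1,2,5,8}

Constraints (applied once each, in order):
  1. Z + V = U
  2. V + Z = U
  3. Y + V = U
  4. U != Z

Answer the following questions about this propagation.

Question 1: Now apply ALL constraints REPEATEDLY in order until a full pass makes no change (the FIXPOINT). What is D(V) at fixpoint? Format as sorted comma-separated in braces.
Answer: {2}

Derivation:
pass 0 (initial): D(V)={2,7,8}
pass 1: U {1,3,4,5,6}->{3,4}; V {2,7,8}->{2}; Y {1,2,3,7,8}->{1,2}; Z {1,2,5,8}->{1,2}
pass 2: no change
Fixpoint after 2 passes: D(V) = {2}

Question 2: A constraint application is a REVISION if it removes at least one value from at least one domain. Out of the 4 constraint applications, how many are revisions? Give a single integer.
Constraint 1 (Z + V = U) on D(Z)={1,2,5,8} D(V)={2,7,8} D(U)={1,3,4,5,6}: Z {1,2,5,8}->{1,2}; V {2,7,8}->{2}; U {1,3,4,5,6}->{3,4} => REVISION
Constraint 2 (V + Z = U) on D(V)={2} D(Z)={1,2} D(U)={3,4}: no change => not a revision
Constraint 3 (Y + V = U) on D(Y)={1,2,3,7,8} D(V)={2} D(U)={3,4}: Y {1,2,3,7,8}->{1,2} => REVISION
Constraint 4 (U != Z) on D(U)={3,4} D(Z)={1,2}: no change => not a revision
Total revisions = 2

Answer: 2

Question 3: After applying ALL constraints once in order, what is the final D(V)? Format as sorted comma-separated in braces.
Constraint 1 (Z + V = U) on D(Z)={1,2,5,8} D(V)={2,7,8} D(U)={1,3,4,5,6}: Z {1,2,5,8}->{1,2}; V {2,7,8}->{2}; U {1,3,4,5,6}->{3,4}
Constraint 2 (V + Z = U) on D(V)={2} D(Z)={1,2} D(U)={3,4}: no change
Constraint 3 (Y + V = U) on D(Y)={1,2,3,7,8} D(V)={2} D(U)={3,4}: Y {1,2,3,7,8}->{1,2}
Constraint 4 (U != Z) on D(U)={3,4} D(Z)={1,2}: no change
So after all 4 constraints: D(V) = {2}

Answer: {2}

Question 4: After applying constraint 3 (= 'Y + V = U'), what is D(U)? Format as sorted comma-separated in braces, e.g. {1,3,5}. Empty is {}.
Constraint 1 (Z + V = U) on D(Z)={1,2,5,8} D(V)={2,7,8} D(U)={1,3,4,5,6}: Z {1,2,5,8}->{1,2}; V {2,7,8}->{2}; U {1,3,4,5,6}->{3,4}
Constraint 2 (V + Z = U) on D(V)={2} D(Z)={1,2} D(U)={3,4}: no change
Constraint 3 (Y + V = U) on D(Y)={1,2,3,7,8} D(V)={2} D(U)={3,4}: Y {1,2,3,7,8}->{1,2}
So after constraint 3: D(U) = {3,4}

Answer: {3,4}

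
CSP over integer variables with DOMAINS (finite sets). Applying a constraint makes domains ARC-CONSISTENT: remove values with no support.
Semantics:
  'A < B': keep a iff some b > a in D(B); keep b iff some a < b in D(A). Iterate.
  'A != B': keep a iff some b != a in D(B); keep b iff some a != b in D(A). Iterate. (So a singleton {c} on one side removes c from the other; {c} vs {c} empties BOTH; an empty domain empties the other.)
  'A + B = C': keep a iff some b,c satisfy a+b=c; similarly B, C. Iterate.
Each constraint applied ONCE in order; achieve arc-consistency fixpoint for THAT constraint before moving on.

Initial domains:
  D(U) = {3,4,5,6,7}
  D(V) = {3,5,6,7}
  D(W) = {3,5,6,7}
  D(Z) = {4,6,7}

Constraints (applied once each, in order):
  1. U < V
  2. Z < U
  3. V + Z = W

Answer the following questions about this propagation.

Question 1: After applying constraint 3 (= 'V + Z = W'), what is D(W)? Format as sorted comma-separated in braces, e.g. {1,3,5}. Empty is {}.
Answer: {}

Derivation:
Constraint 1 (U < V) on D(U)={3,4,5,6,7} D(V)={3,5,6,7}: U {3,4,5,6,7}->{3,4,5,6}; V {3,5,6,7}->{5,6,7}
Constraint 2 (Z < U) on D(Z)={4,6,7} D(U)={3,4,5,6}: Z {4,6,7}->{4}; U {3,4,5,6}->{5,6}
Constraint 3 (V + Z = W) on D(V)={5,6,7} D(Z)={4} D(W)={3,5,6,7}: V {5,6,7}->{}; Z {4}->{}; W {3,5,6,7}->{}
So after constraint 3: D(W) = {}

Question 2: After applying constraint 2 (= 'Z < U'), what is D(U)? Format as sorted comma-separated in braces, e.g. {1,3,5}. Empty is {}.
Constraint 1 (U < V) on D(U)={3,4,5,6,7} D(V)={3,5,6,7}: U {3,4,5,6,7}->{3,4,5,6}; V {3,5,6,7}->{5,6,7}
Constraint 2 (Z < U) on D(Z)={4,6,7} D(U)={3,4,5,6}: Z {4,6,7}->{4}; U {3,4,5,6}->{5,6}
So after constraint 2: D(U) = {5,6}

Answer: {5,6}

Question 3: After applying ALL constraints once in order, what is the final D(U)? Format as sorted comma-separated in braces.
Answer: {5,6}

Derivation:
Constraint 1 (U < V) on D(U)={3,4,5,6,7} D(V)={3,5,6,7}: U {3,4,5,6,7}->{3,4,5,6}; V {3,5,6,7}->{5,6,7}
Constraint 2 (Z < U) on D(Z)={4,6,7} D(U)={3,4,5,6}: Z {4,6,7}->{4}; U {3,4,5,6}->{5,6}
Constraint 3 (V + Z = W) on D(V)={5,6,7} D(Z)={4} D(W)={3,5,6,7}: V {5,6,7}->{}; Z {4}->{}; W {3,5,6,7}->{}
So after all 3 constraints: D(U) = {5,6}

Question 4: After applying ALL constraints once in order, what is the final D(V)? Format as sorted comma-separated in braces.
Answer: {}

Derivation:
Constraint 1 (U < V) on D(U)={3,4,5,6,7} D(V)={3,5,6,7}: U {3,4,5,6,7}->{3,4,5,6}; V {3,5,6,7}->{5,6,7}
Constraint 2 (Z < U) on D(Z)={4,6,7} D(U)={3,4,5,6}: Z {4,6,7}->{4}; U {3,4,5,6}->{5,6}
Constraint 3 (V + Z = W) on D(V)={5,6,7} D(Z)={4} D(W)={3,5,6,7}: V {5,6,7}->{}; Z {4}->{}; W {3,5,6,7}->{}
So after all 3 constraints: D(V) = {}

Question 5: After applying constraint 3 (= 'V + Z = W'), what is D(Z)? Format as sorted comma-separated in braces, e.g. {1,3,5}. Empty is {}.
Constraint 1 (U < V) on D(U)={3,4,5,6,7} D(V)={3,5,6,7}: U {3,4,5,6,7}->{3,4,5,6}; V {3,5,6,7}->{5,6,7}
Constraint 2 (Z < U) on D(Z)={4,6,7} D(U)={3,4,5,6}: Z {4,6,7}->{4}; U {3,4,5,6}->{5,6}
Constraint 3 (V + Z = W) on D(V)={5,6,7} D(Z)={4} D(W)={3,5,6,7}: V {5,6,7}->{}; Z {4}->{}; W {3,5,6,7}->{}
So after constraint 3: D(Z) = {}

Answer: {}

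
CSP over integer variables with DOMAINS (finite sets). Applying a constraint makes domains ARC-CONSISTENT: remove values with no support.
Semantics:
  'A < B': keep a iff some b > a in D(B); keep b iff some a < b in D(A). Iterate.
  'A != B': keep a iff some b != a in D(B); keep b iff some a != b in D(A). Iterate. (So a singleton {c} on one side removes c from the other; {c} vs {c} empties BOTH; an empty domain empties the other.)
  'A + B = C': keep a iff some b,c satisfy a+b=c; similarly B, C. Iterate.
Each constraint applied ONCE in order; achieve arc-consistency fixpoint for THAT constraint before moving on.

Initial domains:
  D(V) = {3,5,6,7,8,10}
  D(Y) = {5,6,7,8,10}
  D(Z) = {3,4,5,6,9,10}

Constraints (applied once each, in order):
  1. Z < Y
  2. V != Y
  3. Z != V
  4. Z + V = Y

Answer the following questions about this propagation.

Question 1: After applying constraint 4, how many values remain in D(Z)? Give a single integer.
Constraint 1 (Z < Y) on D(Z)={3,4,5,6,9,10} D(Y)={5,6,7,8,10}: Z {3,4,5,6,9,10}->{3,4,5,6,9}
Constraint 2 (V != Y) on D(V)={3,5,6,7,8,10} D(Y)={5,6,7,8,10}: no change
Constraint 3 (Z != V) on D(Z)={3,4,5,6,9} D(V)={3,5,6,7,8,10}: no change
Constraint 4 (Z + V = Y) on D(Z)={3,4,5,6,9} D(V)={3,5,6,7,8,10} D(Y)={5,6,7,8,10}: Z {3,4,5,6,9}->{3,4,5}; V {3,5,6,7,8,10}->{3,5,6,7}; Y {5,6,7,8,10}->{6,7,8,10}
So after constraint 4: D(Z)={3,4,5}, size = 3

Answer: 3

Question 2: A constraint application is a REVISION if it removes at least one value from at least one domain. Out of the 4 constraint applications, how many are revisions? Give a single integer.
Answer: 2

Derivation:
Constraint 1 (Z < Y) on D(Z)={3,4,5,6,9,10} D(Y)={5,6,7,8,10}: Z {3,4,5,6,9,10}->{3,4,5,6,9} => REVISION
Constraint 2 (V != Y) on D(V)={3,5,6,7,8,10} D(Y)={5,6,7,8,10}: no change => not a revision
Constraint 3 (Z != V) on D(Z)={3,4,5,6,9} D(V)={3,5,6,7,8,10}: no change => not a revision
Constraint 4 (Z + V = Y) on D(Z)={3,4,5,6,9} D(V)={3,5,6,7,8,10} D(Y)={5,6,7,8,10}: Z {3,4,5,6,9}->{3,4,5}; V {3,5,6,7,8,10}->{3,5,6,7}; Y {5,6,7,8,10}->{6,7,8,10} => REVISION
Total revisions = 2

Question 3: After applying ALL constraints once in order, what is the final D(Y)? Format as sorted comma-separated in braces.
Answer: {6,7,8,10}

Derivation:
Constraint 1 (Z < Y) on D(Z)={3,4,5,6,9,10} D(Y)={5,6,7,8,10}: Z {3,4,5,6,9,10}->{3,4,5,6,9}
Constraint 2 (V != Y) on D(V)={3,5,6,7,8,10} D(Y)={5,6,7,8,10}: no change
Constraint 3 (Z != V) on D(Z)={3,4,5,6,9} D(V)={3,5,6,7,8,10}: no change
Constraint 4 (Z + V = Y) on D(Z)={3,4,5,6,9} D(V)={3,5,6,7,8,10} D(Y)={5,6,7,8,10}: Z {3,4,5,6,9}->{3,4,5}; V {3,5,6,7,8,10}->{3,5,6,7}; Y {5,6,7,8,10}->{6,7,8,10}
So after all 4 constraints: D(Y) = {6,7,8,10}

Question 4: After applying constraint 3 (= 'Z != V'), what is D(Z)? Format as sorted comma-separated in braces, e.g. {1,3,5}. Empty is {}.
Answer: {3,4,5,6,9}

Derivation:
Constraint 1 (Z < Y) on D(Z)={3,4,5,6,9,10} D(Y)={5,6,7,8,10}: Z {3,4,5,6,9,10}->{3,4,5,6,9}
Constraint 2 (V != Y) on D(V)={3,5,6,7,8,10} D(Y)={5,6,7,8,10}: no change
Constraint 3 (Z != V) on D(Z)={3,4,5,6,9} D(V)={3,5,6,7,8,10}: no change
So after constraint 3: D(Z) = {3,4,5,6,9}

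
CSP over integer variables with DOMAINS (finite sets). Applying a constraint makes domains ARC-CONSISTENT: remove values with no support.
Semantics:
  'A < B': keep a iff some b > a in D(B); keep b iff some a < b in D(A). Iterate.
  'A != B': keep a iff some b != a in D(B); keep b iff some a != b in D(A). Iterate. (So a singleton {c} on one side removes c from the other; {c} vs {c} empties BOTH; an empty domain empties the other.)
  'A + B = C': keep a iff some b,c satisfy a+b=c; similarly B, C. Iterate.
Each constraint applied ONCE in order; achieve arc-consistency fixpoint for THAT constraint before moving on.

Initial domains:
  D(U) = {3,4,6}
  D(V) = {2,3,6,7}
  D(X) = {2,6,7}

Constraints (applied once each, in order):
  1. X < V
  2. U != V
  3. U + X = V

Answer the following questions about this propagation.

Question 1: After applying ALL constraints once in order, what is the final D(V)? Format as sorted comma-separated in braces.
Answer: {6}

Derivation:
Constraint 1 (X < V) on D(X)={2,6,7} D(V)={2,3,6,7}: X {2,6,7}->{2,6}; V {2,3,6,7}->{3,6,7}
Constraint 2 (U != V) on D(U)={3,4,6} D(V)={3,6,7}: no change
Constraint 3 (U + X = V) on D(U)={3,4,6} D(X)={2,6} D(V)={3,6,7}: U {3,4,6}->{4}; X {2,6}->{2}; V {3,6,7}->{6}
So after all 3 constraints: D(V) = {6}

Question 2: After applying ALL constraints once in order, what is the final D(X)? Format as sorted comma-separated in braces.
Answer: {2}

Derivation:
Constraint 1 (X < V) on D(X)={2,6,7} D(V)={2,3,6,7}: X {2,6,7}->{2,6}; V {2,3,6,7}->{3,6,7}
Constraint 2 (U != V) on D(U)={3,4,6} D(V)={3,6,7}: no change
Constraint 3 (U + X = V) on D(U)={3,4,6} D(X)={2,6} D(V)={3,6,7}: U {3,4,6}->{4}; X {2,6}->{2}; V {3,6,7}->{6}
So after all 3 constraints: D(X) = {2}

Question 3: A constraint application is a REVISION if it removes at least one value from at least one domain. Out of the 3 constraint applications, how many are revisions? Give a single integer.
Constraint 1 (X < V) on D(X)={2,6,7} D(V)={2,3,6,7}: X {2,6,7}->{2,6}; V {2,3,6,7}->{3,6,7} => REVISION
Constraint 2 (U != V) on D(U)={3,4,6} D(V)={3,6,7}: no change => not a revision
Constraint 3 (U + X = V) on D(U)={3,4,6} D(X)={2,6} D(V)={3,6,7}: U {3,4,6}->{4}; X {2,6}->{2}; V {3,6,7}->{6} => REVISION
Total revisions = 2

Answer: 2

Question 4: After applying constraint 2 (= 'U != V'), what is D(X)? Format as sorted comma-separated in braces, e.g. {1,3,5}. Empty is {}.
Constraint 1 (X < V) on D(X)={2,6,7} D(V)={2,3,6,7}: X {2,6,7}->{2,6}; V {2,3,6,7}->{3,6,7}
Constraint 2 (U != V) on D(U)={3,4,6} D(V)={3,6,7}: no change
So after constraint 2: D(X) = {2,6}

Answer: {2,6}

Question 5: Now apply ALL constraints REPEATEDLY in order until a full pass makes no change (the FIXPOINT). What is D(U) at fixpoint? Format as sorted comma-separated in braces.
Answer: {4}

Derivation:
pass 0 (initial): D(U)={3,4,6}
pass 1: U {3,4,6}->{4}; V {2,3,6,7}->{6}; X {2,6,7}->{2}
pass 2: no change
Fixpoint after 2 passes: D(U) = {4}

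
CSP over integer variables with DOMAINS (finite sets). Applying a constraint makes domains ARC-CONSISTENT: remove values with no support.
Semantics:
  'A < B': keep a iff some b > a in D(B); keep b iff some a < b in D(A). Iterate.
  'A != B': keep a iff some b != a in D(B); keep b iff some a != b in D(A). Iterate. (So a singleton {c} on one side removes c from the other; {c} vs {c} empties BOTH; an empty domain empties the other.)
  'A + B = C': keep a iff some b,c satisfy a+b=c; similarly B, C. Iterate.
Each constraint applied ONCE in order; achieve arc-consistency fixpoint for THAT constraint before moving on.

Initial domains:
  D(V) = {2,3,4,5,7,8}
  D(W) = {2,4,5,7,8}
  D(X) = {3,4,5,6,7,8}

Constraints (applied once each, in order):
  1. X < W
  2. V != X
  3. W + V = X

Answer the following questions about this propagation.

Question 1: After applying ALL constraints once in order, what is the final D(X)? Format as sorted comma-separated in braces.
Answer: {6,7}

Derivation:
Constraint 1 (X < W) on D(X)={3,4,5,6,7,8} D(W)={2,4,5,7,8}: X {3,4,5,6,7,8}->{3,4,5,6,7}; W {2,4,5,7,8}->{4,5,7,8}
Constraint 2 (V != X) on D(V)={2,3,4,5,7,8} D(X)={3,4,5,6,7}: no change
Constraint 3 (W + V = X) on D(W)={4,5,7,8} D(V)={2,3,4,5,7,8} D(X)={3,4,5,6,7}: W {4,5,7,8}->{4,5}; V {2,3,4,5,7,8}->{2,3}; X {3,4,5,6,7}->{6,7}
So after all 3 constraints: D(X) = {6,7}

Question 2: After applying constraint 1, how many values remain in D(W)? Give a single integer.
Answer: 4

Derivation:
Constraint 1 (X < W) on D(X)={3,4,5,6,7,8} D(W)={2,4,5,7,8}: X {3,4,5,6,7,8}->{3,4,5,6,7}; W {2,4,5,7,8}->{4,5,7,8}
So after constraint 1: D(W)={4,5,7,8}, size = 4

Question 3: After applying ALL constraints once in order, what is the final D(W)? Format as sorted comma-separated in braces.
Constraint 1 (X < W) on D(X)={3,4,5,6,7,8} D(W)={2,4,5,7,8}: X {3,4,5,6,7,8}->{3,4,5,6,7}; W {2,4,5,7,8}->{4,5,7,8}
Constraint 2 (V != X) on D(V)={2,3,4,5,7,8} D(X)={3,4,5,6,7}: no change
Constraint 3 (W + V = X) on D(W)={4,5,7,8} D(V)={2,3,4,5,7,8} D(X)={3,4,5,6,7}: W {4,5,7,8}->{4,5}; V {2,3,4,5,7,8}->{2,3}; X {3,4,5,6,7}->{6,7}
So after all 3 constraints: D(W) = {4,5}

Answer: {4,5}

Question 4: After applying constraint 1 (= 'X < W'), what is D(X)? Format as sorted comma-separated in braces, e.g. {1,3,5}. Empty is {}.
Constraint 1 (X < W) on D(X)={3,4,5,6,7,8} D(W)={2,4,5,7,8}: X {3,4,5,6,7,8}->{3,4,5,6,7}; W {2,4,5,7,8}->{4,5,7,8}
So after constraint 1: D(X) = {3,4,5,6,7}

Answer: {3,4,5,6,7}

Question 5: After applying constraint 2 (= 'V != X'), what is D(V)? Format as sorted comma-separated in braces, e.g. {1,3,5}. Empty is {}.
Answer: {2,3,4,5,7,8}

Derivation:
Constraint 1 (X < W) on D(X)={3,4,5,6,7,8} D(W)={2,4,5,7,8}: X {3,4,5,6,7,8}->{3,4,5,6,7}; W {2,4,5,7,8}->{4,5,7,8}
Constraint 2 (V != X) on D(V)={2,3,4,5,7,8} D(X)={3,4,5,6,7}: no change
So after constraint 2: D(V) = {2,3,4,5,7,8}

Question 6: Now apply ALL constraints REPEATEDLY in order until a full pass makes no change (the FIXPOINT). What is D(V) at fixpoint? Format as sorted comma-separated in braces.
Answer: {}

Derivation:
pass 0 (initial): D(V)={2,3,4,5,7,8}
pass 1: V {2,3,4,5,7,8}->{2,3}; W {2,4,5,7,8}->{4,5}; X {3,4,5,6,7,8}->{6,7}
pass 2: V {2,3}->{}; W {4,5}->{}; X {6,7}->{}
pass 3: no change
Fixpoint after 3 passes: D(V) = {}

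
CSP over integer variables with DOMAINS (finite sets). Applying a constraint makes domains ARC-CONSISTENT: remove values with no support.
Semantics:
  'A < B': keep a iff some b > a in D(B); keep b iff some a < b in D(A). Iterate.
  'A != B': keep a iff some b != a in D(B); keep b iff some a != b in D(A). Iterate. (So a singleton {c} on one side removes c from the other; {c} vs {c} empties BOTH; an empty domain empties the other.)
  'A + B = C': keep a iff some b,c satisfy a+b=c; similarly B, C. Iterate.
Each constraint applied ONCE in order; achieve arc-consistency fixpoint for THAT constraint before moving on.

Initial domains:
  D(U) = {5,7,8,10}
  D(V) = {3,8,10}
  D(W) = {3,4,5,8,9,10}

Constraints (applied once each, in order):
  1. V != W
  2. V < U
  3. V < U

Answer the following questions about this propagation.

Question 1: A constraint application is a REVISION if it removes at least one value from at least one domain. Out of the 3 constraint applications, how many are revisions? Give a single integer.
Answer: 1

Derivation:
Constraint 1 (V != W) on D(V)={3,8,10} D(W)={3,4,5,8,9,10}: no change => not a revision
Constraint 2 (V < U) on D(V)={3,8,10} D(U)={5,7,8,10}: V {3,8,10}->{3,8} => REVISION
Constraint 3 (V < U) on D(V)={3,8} D(U)={5,7,8,10}: no change => not a revision
Total revisions = 1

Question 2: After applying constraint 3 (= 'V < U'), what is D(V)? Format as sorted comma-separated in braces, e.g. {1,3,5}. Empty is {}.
Constraint 1 (V != W) on D(V)={3,8,10} D(W)={3,4,5,8,9,10}: no change
Constraint 2 (V < U) on D(V)={3,8,10} D(U)={5,7,8,10}: V {3,8,10}->{3,8}
Constraint 3 (V < U) on D(V)={3,8} D(U)={5,7,8,10}: no change
So after constraint 3: D(V) = {3,8}

Answer: {3,8}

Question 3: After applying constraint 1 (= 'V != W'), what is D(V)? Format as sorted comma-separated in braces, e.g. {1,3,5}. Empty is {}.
Constraint 1 (V != W) on D(V)={3,8,10} D(W)={3,4,5,8,9,10}: no change
So after constraint 1: D(V) = {3,8,10}

Answer: {3,8,10}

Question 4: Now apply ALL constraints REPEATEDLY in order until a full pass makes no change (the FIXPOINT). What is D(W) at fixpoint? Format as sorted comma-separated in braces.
pass 0 (initial): D(W)={3,4,5,8,9,10}
pass 1: V {3,8,10}->{3,8}
pass 2: no change
Fixpoint after 2 passes: D(W) = {3,4,5,8,9,10}

Answer: {3,4,5,8,9,10}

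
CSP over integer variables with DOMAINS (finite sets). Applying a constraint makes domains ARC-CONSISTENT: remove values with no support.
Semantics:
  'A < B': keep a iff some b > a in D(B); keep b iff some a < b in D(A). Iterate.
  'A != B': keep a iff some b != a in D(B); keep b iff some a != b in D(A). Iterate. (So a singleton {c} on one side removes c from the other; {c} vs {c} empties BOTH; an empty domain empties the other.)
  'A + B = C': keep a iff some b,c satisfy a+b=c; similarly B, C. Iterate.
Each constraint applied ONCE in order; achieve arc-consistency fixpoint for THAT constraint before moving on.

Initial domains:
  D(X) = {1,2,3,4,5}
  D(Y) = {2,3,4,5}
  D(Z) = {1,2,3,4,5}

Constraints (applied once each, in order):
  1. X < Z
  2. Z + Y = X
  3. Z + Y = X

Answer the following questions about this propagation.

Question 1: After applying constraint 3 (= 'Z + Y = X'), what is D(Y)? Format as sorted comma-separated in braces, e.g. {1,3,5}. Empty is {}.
Answer: {2}

Derivation:
Constraint 1 (X < Z) on D(X)={1,2,3,4,5} D(Z)={1,2,3,4,5}: X {1,2,3,4,5}->{1,2,3,4}; Z {1,2,3,4,5}->{2,3,4,5}
Constraint 2 (Z + Y = X) on D(Z)={2,3,4,5} D(Y)={2,3,4,5} D(X)={1,2,3,4}: Z {2,3,4,5}->{2}; Y {2,3,4,5}->{2}; X {1,2,3,4}->{4}
Constraint 3 (Z + Y = X) on D(Z)={2} D(Y)={2} D(X)={4}: no change
So after constraint 3: D(Y) = {2}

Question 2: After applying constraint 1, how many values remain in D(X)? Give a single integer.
Constraint 1 (X < Z) on D(X)={1,2,3,4,5} D(Z)={1,2,3,4,5}: X {1,2,3,4,5}->{1,2,3,4}; Z {1,2,3,4,5}->{2,3,4,5}
So after constraint 1: D(X)={1,2,3,4}, size = 4

Answer: 4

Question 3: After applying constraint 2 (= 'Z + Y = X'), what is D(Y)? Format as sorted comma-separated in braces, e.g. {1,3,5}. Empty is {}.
Answer: {2}

Derivation:
Constraint 1 (X < Z) on D(X)={1,2,3,4,5} D(Z)={1,2,3,4,5}: X {1,2,3,4,5}->{1,2,3,4}; Z {1,2,3,4,5}->{2,3,4,5}
Constraint 2 (Z + Y = X) on D(Z)={2,3,4,5} D(Y)={2,3,4,5} D(X)={1,2,3,4}: Z {2,3,4,5}->{2}; Y {2,3,4,5}->{2}; X {1,2,3,4}->{4}
So after constraint 2: D(Y) = {2}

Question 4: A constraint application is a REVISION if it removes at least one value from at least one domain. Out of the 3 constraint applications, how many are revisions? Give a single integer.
Answer: 2

Derivation:
Constraint 1 (X < Z) on D(X)={1,2,3,4,5} D(Z)={1,2,3,4,5}: X {1,2,3,4,5}->{1,2,3,4}; Z {1,2,3,4,5}->{2,3,4,5} => REVISION
Constraint 2 (Z + Y = X) on D(Z)={2,3,4,5} D(Y)={2,3,4,5} D(X)={1,2,3,4}: Z {2,3,4,5}->{2}; Y {2,3,4,5}->{2}; X {1,2,3,4}->{4} => REVISION
Constraint 3 (Z + Y = X) on D(Z)={2} D(Y)={2} D(X)={4}: no change => not a revision
Total revisions = 2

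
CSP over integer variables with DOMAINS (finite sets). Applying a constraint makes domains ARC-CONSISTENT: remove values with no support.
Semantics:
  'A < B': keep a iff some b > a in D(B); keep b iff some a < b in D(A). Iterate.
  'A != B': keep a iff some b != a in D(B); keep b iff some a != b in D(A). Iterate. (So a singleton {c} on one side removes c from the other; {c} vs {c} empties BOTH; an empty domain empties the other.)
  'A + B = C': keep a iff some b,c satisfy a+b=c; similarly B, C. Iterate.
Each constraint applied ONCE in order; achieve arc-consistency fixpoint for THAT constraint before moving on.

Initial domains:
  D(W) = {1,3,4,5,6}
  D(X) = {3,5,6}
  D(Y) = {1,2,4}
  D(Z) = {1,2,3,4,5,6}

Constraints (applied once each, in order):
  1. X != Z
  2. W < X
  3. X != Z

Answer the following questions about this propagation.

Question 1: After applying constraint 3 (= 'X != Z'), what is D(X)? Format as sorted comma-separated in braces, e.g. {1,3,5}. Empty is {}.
Answer: {3,5,6}

Derivation:
Constraint 1 (X != Z) on D(X)={3,5,6} D(Z)={1,2,3,4,5,6}: no change
Constraint 2 (W < X) on D(W)={1,3,4,5,6} D(X)={3,5,6}: W {1,3,4,5,6}->{1,3,4,5}
Constraint 3 (X != Z) on D(X)={3,5,6} D(Z)={1,2,3,4,5,6}: no change
So after constraint 3: D(X) = {3,5,6}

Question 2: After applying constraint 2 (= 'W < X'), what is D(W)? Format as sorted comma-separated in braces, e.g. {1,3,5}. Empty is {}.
Answer: {1,3,4,5}

Derivation:
Constraint 1 (X != Z) on D(X)={3,5,6} D(Z)={1,2,3,4,5,6}: no change
Constraint 2 (W < X) on D(W)={1,3,4,5,6} D(X)={3,5,6}: W {1,3,4,5,6}->{1,3,4,5}
So after constraint 2: D(W) = {1,3,4,5}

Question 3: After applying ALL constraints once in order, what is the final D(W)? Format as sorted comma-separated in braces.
Answer: {1,3,4,5}

Derivation:
Constraint 1 (X != Z) on D(X)={3,5,6} D(Z)={1,2,3,4,5,6}: no change
Constraint 2 (W < X) on D(W)={1,3,4,5,6} D(X)={3,5,6}: W {1,3,4,5,6}->{1,3,4,5}
Constraint 3 (X != Z) on D(X)={3,5,6} D(Z)={1,2,3,4,5,6}: no change
So after all 3 constraints: D(W) = {1,3,4,5}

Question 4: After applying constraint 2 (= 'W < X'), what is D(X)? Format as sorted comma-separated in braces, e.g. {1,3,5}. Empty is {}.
Constraint 1 (X != Z) on D(X)={3,5,6} D(Z)={1,2,3,4,5,6}: no change
Constraint 2 (W < X) on D(W)={1,3,4,5,6} D(X)={3,5,6}: W {1,3,4,5,6}->{1,3,4,5}
So after constraint 2: D(X) = {3,5,6}

Answer: {3,5,6}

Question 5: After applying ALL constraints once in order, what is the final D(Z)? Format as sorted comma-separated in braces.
Constraint 1 (X != Z) on D(X)={3,5,6} D(Z)={1,2,3,4,5,6}: no change
Constraint 2 (W < X) on D(W)={1,3,4,5,6} D(X)={3,5,6}: W {1,3,4,5,6}->{1,3,4,5}
Constraint 3 (X != Z) on D(X)={3,5,6} D(Z)={1,2,3,4,5,6}: no change
So after all 3 constraints: D(Z) = {1,2,3,4,5,6}

Answer: {1,2,3,4,5,6}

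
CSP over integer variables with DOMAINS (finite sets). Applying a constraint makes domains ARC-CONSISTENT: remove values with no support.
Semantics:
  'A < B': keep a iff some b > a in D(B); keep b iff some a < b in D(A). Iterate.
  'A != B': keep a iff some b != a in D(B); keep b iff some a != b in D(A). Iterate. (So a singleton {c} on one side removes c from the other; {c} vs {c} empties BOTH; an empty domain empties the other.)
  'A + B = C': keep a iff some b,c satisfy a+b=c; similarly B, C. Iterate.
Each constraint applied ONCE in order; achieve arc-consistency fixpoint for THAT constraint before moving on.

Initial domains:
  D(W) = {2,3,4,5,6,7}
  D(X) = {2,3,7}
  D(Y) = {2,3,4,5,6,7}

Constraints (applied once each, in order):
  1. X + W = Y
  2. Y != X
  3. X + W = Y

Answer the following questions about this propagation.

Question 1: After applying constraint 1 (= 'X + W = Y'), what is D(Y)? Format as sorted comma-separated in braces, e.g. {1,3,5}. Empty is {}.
Answer: {4,5,6,7}

Derivation:
Constraint 1 (X + W = Y) on D(X)={2,3,7} D(W)={2,3,4,5,6,7} D(Y)={2,3,4,5,6,7}: X {2,3,7}->{2,3}; W {2,3,4,5,6,7}->{2,3,4,5}; Y {2,3,4,5,6,7}->{4,5,6,7}
So after constraint 1: D(Y) = {4,5,6,7}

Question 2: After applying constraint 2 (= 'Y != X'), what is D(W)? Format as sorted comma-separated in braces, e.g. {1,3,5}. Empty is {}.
Constraint 1 (X + W = Y) on D(X)={2,3,7} D(W)={2,3,4,5,6,7} D(Y)={2,3,4,5,6,7}: X {2,3,7}->{2,3}; W {2,3,4,5,6,7}->{2,3,4,5}; Y {2,3,4,5,6,7}->{4,5,6,7}
Constraint 2 (Y != X) on D(Y)={4,5,6,7} D(X)={2,3}: no change
So after constraint 2: D(W) = {2,3,4,5}

Answer: {2,3,4,5}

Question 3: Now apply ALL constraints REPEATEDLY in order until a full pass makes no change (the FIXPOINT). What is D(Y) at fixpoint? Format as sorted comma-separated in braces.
Answer: {4,5,6,7}

Derivation:
pass 0 (initial): D(Y)={2,3,4,5,6,7}
pass 1: W {2,3,4,5,6,7}->{2,3,4,5}; X {2,3,7}->{2,3}; Y {2,3,4,5,6,7}->{4,5,6,7}
pass 2: no change
Fixpoint after 2 passes: D(Y) = {4,5,6,7}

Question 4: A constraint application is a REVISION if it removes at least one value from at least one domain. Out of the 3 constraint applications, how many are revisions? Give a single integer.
Constraint 1 (X + W = Y) on D(X)={2,3,7} D(W)={2,3,4,5,6,7} D(Y)={2,3,4,5,6,7}: X {2,3,7}->{2,3}; W {2,3,4,5,6,7}->{2,3,4,5}; Y {2,3,4,5,6,7}->{4,5,6,7} => REVISION
Constraint 2 (Y != X) on D(Y)={4,5,6,7} D(X)={2,3}: no change => not a revision
Constraint 3 (X + W = Y) on D(X)={2,3} D(W)={2,3,4,5} D(Y)={4,5,6,7}: no change => not a revision
Total revisions = 1

Answer: 1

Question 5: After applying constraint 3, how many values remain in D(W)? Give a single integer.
Answer: 4

Derivation:
Constraint 1 (X + W = Y) on D(X)={2,3,7} D(W)={2,3,4,5,6,7} D(Y)={2,3,4,5,6,7}: X {2,3,7}->{2,3}; W {2,3,4,5,6,7}->{2,3,4,5}; Y {2,3,4,5,6,7}->{4,5,6,7}
Constraint 2 (Y != X) on D(Y)={4,5,6,7} D(X)={2,3}: no change
Constraint 3 (X + W = Y) on D(X)={2,3} D(W)={2,3,4,5} D(Y)={4,5,6,7}: no change
So after constraint 3: D(W)={2,3,4,5}, size = 4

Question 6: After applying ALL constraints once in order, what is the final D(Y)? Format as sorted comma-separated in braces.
Answer: {4,5,6,7}

Derivation:
Constraint 1 (X + W = Y) on D(X)={2,3,7} D(W)={2,3,4,5,6,7} D(Y)={2,3,4,5,6,7}: X {2,3,7}->{2,3}; W {2,3,4,5,6,7}->{2,3,4,5}; Y {2,3,4,5,6,7}->{4,5,6,7}
Constraint 2 (Y != X) on D(Y)={4,5,6,7} D(X)={2,3}: no change
Constraint 3 (X + W = Y) on D(X)={2,3} D(W)={2,3,4,5} D(Y)={4,5,6,7}: no change
So after all 3 constraints: D(Y) = {4,5,6,7}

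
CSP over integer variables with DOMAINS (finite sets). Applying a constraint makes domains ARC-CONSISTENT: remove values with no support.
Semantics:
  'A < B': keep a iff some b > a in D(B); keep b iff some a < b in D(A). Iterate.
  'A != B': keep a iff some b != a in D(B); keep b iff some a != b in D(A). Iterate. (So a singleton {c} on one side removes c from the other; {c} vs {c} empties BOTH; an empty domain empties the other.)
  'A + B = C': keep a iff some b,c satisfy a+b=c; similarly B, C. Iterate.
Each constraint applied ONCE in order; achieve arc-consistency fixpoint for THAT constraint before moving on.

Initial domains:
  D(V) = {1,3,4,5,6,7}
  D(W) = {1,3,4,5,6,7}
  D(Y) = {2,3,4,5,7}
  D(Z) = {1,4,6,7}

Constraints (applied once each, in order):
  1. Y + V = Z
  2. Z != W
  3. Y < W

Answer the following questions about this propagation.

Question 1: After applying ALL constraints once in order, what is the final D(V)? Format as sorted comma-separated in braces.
Answer: {1,3,4,5}

Derivation:
Constraint 1 (Y + V = Z) on D(Y)={2,3,4,5,7} D(V)={1,3,4,5,6,7} D(Z)={1,4,6,7}: Y {2,3,4,5,7}->{2,3,4,5}; V {1,3,4,5,6,7}->{1,3,4,5}; Z {1,4,6,7}->{4,6,7}
Constraint 2 (Z != W) on D(Z)={4,6,7} D(W)={1,3,4,5,6,7}: no change
Constraint 3 (Y < W) on D(Y)={2,3,4,5} D(W)={1,3,4,5,6,7}: W {1,3,4,5,6,7}->{3,4,5,6,7}
So after all 3 constraints: D(V) = {1,3,4,5}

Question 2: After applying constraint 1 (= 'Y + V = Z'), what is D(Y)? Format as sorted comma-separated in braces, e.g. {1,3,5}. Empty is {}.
Constraint 1 (Y + V = Z) on D(Y)={2,3,4,5,7} D(V)={1,3,4,5,6,7} D(Z)={1,4,6,7}: Y {2,3,4,5,7}->{2,3,4,5}; V {1,3,4,5,6,7}->{1,3,4,5}; Z {1,4,6,7}->{4,6,7}
So after constraint 1: D(Y) = {2,3,4,5}

Answer: {2,3,4,5}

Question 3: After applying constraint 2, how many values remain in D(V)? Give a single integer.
Constraint 1 (Y + V = Z) on D(Y)={2,3,4,5,7} D(V)={1,3,4,5,6,7} D(Z)={1,4,6,7}: Y {2,3,4,5,7}->{2,3,4,5}; V {1,3,4,5,6,7}->{1,3,4,5}; Z {1,4,6,7}->{4,6,7}
Constraint 2 (Z != W) on D(Z)={4,6,7} D(W)={1,3,4,5,6,7}: no change
So after constraint 2: D(V)={1,3,4,5}, size = 4

Answer: 4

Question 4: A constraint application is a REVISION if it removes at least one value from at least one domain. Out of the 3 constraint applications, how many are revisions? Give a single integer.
Answer: 2

Derivation:
Constraint 1 (Y + V = Z) on D(Y)={2,3,4,5,7} D(V)={1,3,4,5,6,7} D(Z)={1,4,6,7}: Y {2,3,4,5,7}->{2,3,4,5}; V {1,3,4,5,6,7}->{1,3,4,5}; Z {1,4,6,7}->{4,6,7} => REVISION
Constraint 2 (Z != W) on D(Z)={4,6,7} D(W)={1,3,4,5,6,7}: no change => not a revision
Constraint 3 (Y < W) on D(Y)={2,3,4,5} D(W)={1,3,4,5,6,7}: W {1,3,4,5,6,7}->{3,4,5,6,7} => REVISION
Total revisions = 2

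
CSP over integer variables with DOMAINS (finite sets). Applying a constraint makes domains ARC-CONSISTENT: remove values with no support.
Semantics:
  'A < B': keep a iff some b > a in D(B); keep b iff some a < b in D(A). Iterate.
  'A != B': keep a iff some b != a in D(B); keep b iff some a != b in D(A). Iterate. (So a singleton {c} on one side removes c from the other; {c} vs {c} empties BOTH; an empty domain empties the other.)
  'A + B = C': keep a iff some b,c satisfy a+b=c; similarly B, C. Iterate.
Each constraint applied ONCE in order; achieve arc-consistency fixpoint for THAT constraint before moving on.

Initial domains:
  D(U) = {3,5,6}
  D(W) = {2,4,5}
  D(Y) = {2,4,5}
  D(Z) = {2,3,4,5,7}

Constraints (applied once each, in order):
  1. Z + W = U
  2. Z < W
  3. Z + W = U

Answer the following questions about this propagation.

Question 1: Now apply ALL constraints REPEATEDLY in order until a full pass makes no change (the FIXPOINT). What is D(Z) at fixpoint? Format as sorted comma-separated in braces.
pass 0 (initial): D(Z)={2,3,4,5,7}
pass 1: U {3,5,6}->{6}; W {2,4,5}->{4}; Z {2,3,4,5,7}->{2}
pass 2: no change
Fixpoint after 2 passes: D(Z) = {2}

Answer: {2}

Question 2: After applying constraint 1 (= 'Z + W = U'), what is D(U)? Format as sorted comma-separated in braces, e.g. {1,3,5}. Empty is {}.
Answer: {5,6}

Derivation:
Constraint 1 (Z + W = U) on D(Z)={2,3,4,5,7} D(W)={2,4,5} D(U)={3,5,6}: Z {2,3,4,5,7}->{2,3,4}; W {2,4,5}->{2,4}; U {3,5,6}->{5,6}
So after constraint 1: D(U) = {5,6}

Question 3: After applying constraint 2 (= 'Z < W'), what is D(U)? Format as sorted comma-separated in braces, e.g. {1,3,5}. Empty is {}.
Constraint 1 (Z + W = U) on D(Z)={2,3,4,5,7} D(W)={2,4,5} D(U)={3,5,6}: Z {2,3,4,5,7}->{2,3,4}; W {2,4,5}->{2,4}; U {3,5,6}->{5,6}
Constraint 2 (Z < W) on D(Z)={2,3,4} D(W)={2,4}: Z {2,3,4}->{2,3}; W {2,4}->{4}
So after constraint 2: D(U) = {5,6}

Answer: {5,6}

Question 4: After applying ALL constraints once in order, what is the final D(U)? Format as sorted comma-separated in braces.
Constraint 1 (Z + W = U) on D(Z)={2,3,4,5,7} D(W)={2,4,5} D(U)={3,5,6}: Z {2,3,4,5,7}->{2,3,4}; W {2,4,5}->{2,4}; U {3,5,6}->{5,6}
Constraint 2 (Z < W) on D(Z)={2,3,4} D(W)={2,4}: Z {2,3,4}->{2,3}; W {2,4}->{4}
Constraint 3 (Z + W = U) on D(Z)={2,3} D(W)={4} D(U)={5,6}: Z {2,3}->{2}; U {5,6}->{6}
So after all 3 constraints: D(U) = {6}

Answer: {6}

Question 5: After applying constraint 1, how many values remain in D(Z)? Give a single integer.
Constraint 1 (Z + W = U) on D(Z)={2,3,4,5,7} D(W)={2,4,5} D(U)={3,5,6}: Z {2,3,4,5,7}->{2,3,4}; W {2,4,5}->{2,4}; U {3,5,6}->{5,6}
So after constraint 1: D(Z)={2,3,4}, size = 3

Answer: 3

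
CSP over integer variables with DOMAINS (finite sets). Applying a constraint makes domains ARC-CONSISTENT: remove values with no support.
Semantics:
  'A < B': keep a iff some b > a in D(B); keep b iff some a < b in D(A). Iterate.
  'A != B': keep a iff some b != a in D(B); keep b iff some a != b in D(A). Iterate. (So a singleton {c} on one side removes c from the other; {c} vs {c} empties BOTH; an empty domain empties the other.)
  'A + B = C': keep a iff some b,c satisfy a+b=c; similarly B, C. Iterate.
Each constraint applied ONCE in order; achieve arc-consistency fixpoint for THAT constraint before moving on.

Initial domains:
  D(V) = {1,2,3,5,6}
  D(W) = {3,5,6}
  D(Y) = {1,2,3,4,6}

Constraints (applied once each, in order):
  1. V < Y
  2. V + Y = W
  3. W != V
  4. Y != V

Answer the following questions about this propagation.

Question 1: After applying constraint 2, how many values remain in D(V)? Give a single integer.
Constraint 1 (V < Y) on D(V)={1,2,3,5,6} D(Y)={1,2,3,4,6}: V {1,2,3,5,6}->{1,2,3,5}; Y {1,2,3,4,6}->{2,3,4,6}
Constraint 2 (V + Y = W) on D(V)={1,2,3,5} D(Y)={2,3,4,6} D(W)={3,5,6}: V {1,2,3,5}->{1,2,3}; Y {2,3,4,6}->{2,3,4}
So after constraint 2: D(V)={1,2,3}, size = 3

Answer: 3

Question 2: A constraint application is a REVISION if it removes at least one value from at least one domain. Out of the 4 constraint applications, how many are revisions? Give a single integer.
Answer: 2

Derivation:
Constraint 1 (V < Y) on D(V)={1,2,3,5,6} D(Y)={1,2,3,4,6}: V {1,2,3,5,6}->{1,2,3,5}; Y {1,2,3,4,6}->{2,3,4,6} => REVISION
Constraint 2 (V + Y = W) on D(V)={1,2,3,5} D(Y)={2,3,4,6} D(W)={3,5,6}: V {1,2,3,5}->{1,2,3}; Y {2,3,4,6}->{2,3,4} => REVISION
Constraint 3 (W != V) on D(W)={3,5,6} D(V)={1,2,3}: no change => not a revision
Constraint 4 (Y != V) on D(Y)={2,3,4} D(V)={1,2,3}: no change => not a revision
Total revisions = 2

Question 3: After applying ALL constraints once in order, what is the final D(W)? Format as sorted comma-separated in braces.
Constraint 1 (V < Y) on D(V)={1,2,3,5,6} D(Y)={1,2,3,4,6}: V {1,2,3,5,6}->{1,2,3,5}; Y {1,2,3,4,6}->{2,3,4,6}
Constraint 2 (V + Y = W) on D(V)={1,2,3,5} D(Y)={2,3,4,6} D(W)={3,5,6}: V {1,2,3,5}->{1,2,3}; Y {2,3,4,6}->{2,3,4}
Constraint 3 (W != V) on D(W)={3,5,6} D(V)={1,2,3}: no change
Constraint 4 (Y != V) on D(Y)={2,3,4} D(V)={1,2,3}: no change
So after all 4 constraints: D(W) = {3,5,6}

Answer: {3,5,6}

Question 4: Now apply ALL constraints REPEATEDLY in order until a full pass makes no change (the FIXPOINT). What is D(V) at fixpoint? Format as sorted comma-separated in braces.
pass 0 (initial): D(V)={1,2,3,5,6}
pass 1: V {1,2,3,5,6}->{1,2,3}; Y {1,2,3,4,6}->{2,3,4}
pass 2: no change
Fixpoint after 2 passes: D(V) = {1,2,3}

Answer: {1,2,3}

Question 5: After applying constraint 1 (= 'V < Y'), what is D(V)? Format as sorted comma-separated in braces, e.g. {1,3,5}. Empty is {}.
Constraint 1 (V < Y) on D(V)={1,2,3,5,6} D(Y)={1,2,3,4,6}: V {1,2,3,5,6}->{1,2,3,5}; Y {1,2,3,4,6}->{2,3,4,6}
So after constraint 1: D(V) = {1,2,3,5}

Answer: {1,2,3,5}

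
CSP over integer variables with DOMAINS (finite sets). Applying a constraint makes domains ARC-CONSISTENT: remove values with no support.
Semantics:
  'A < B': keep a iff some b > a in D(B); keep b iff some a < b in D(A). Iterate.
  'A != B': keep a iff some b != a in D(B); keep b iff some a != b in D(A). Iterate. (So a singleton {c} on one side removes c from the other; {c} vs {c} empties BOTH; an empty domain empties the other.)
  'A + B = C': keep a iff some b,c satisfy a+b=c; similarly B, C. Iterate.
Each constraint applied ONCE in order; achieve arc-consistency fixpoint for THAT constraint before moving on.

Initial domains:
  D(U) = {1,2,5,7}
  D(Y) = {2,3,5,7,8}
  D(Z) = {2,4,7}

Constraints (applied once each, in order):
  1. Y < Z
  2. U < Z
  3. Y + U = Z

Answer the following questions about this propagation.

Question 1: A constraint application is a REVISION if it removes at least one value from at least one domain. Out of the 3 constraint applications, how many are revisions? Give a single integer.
Answer: 2

Derivation:
Constraint 1 (Y < Z) on D(Y)={2,3,5,7,8} D(Z)={2,4,7}: Y {2,3,5,7,8}->{2,3,5}; Z {2,4,7}->{4,7} => REVISION
Constraint 2 (U < Z) on D(U)={1,2,5,7} D(Z)={4,7}: U {1,2,5,7}->{1,2,5} => REVISION
Constraint 3 (Y + U = Z) on D(Y)={2,3,5} D(U)={1,2,5} D(Z)={4,7}: no change => not a revision
Total revisions = 2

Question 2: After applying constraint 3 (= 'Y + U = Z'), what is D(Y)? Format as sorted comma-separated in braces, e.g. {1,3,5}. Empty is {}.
Answer: {2,3,5}

Derivation:
Constraint 1 (Y < Z) on D(Y)={2,3,5,7,8} D(Z)={2,4,7}: Y {2,3,5,7,8}->{2,3,5}; Z {2,4,7}->{4,7}
Constraint 2 (U < Z) on D(U)={1,2,5,7} D(Z)={4,7}: U {1,2,5,7}->{1,2,5}
Constraint 3 (Y + U = Z) on D(Y)={2,3,5} D(U)={1,2,5} D(Z)={4,7}: no change
So after constraint 3: D(Y) = {2,3,5}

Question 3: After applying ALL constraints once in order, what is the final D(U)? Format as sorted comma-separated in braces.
Constraint 1 (Y < Z) on D(Y)={2,3,5,7,8} D(Z)={2,4,7}: Y {2,3,5,7,8}->{2,3,5}; Z {2,4,7}->{4,7}
Constraint 2 (U < Z) on D(U)={1,2,5,7} D(Z)={4,7}: U {1,2,5,7}->{1,2,5}
Constraint 3 (Y + U = Z) on D(Y)={2,3,5} D(U)={1,2,5} D(Z)={4,7}: no change
So after all 3 constraints: D(U) = {1,2,5}

Answer: {1,2,5}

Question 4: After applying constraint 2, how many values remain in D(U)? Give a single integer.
Answer: 3

Derivation:
Constraint 1 (Y < Z) on D(Y)={2,3,5,7,8} D(Z)={2,4,7}: Y {2,3,5,7,8}->{2,3,5}; Z {2,4,7}->{4,7}
Constraint 2 (U < Z) on D(U)={1,2,5,7} D(Z)={4,7}: U {1,2,5,7}->{1,2,5}
So after constraint 2: D(U)={1,2,5}, size = 3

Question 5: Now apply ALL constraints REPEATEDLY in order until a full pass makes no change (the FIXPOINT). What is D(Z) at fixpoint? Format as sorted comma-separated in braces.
pass 0 (initial): D(Z)={2,4,7}
pass 1: U {1,2,5,7}->{1,2,5}; Y {2,3,5,7,8}->{2,3,5}; Z {2,4,7}->{4,7}
pass 2: no change
Fixpoint after 2 passes: D(Z) = {4,7}

Answer: {4,7}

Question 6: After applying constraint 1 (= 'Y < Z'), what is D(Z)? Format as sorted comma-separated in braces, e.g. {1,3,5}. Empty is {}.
Constraint 1 (Y < Z) on D(Y)={2,3,5,7,8} D(Z)={2,4,7}: Y {2,3,5,7,8}->{2,3,5}; Z {2,4,7}->{4,7}
So after constraint 1: D(Z) = {4,7}

Answer: {4,7}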